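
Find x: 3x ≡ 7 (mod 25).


GCD(3, 25) = 1, unique solution
a^(-1) mod 25 = 17
x = 17 * 7 mod 25 = 19

x ≡ 19 (mod 25)


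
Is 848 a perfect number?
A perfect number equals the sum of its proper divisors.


Proper divisors of 848: 1, 2, 4, 8, 16, 53, 106, 212, 424
Sum = 1 + 2 + 4 + 8 + 16 + 53 + 106 + 212 + 424 = 826

No, 848 is not perfect (826 ≠ 848)


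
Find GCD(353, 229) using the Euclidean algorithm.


353 = 1 * 229 + 124
229 = 1 * 124 + 105
124 = 1 * 105 + 19
105 = 5 * 19 + 10
19 = 1 * 10 + 9
10 = 1 * 9 + 1
9 = 9 * 1 + 0
GCD = 1


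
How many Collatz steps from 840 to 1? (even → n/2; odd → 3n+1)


840 → 420 → 210 → 105 → 316 → 158 → 79 → 238 → 119 → 358 → 179 → 538 → 269 → 808 → 404 → 202 → 101 → 304 → 152 → 76 → 38 → 19 → 58 → 29 → 88 → 44 → 22 → 11 → 34 → 17 → 52 → 26 → 13 → 40 → 20 → 10 → 5 → 16 → 8 → 4 → 2 → 1
Total steps = 41

41 steps


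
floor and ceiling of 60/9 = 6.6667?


60/9 = 6.6667
floor = 6
ceil = 7

floor = 6, ceil = 7


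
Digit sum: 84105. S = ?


8 + 4 + 1 + 0 + 5 = 18


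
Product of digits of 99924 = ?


9 × 9 × 9 × 2 × 4 = 5832


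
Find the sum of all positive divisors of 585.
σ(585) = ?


Divisors of 585: 1, 3, 5, 9, 13, 15, 39, 45, 65, 117, 195, 585
Sum = 1 + 3 + 5 + 9 + 13 + 15 + 39 + 45 + 65 + 117 + 195 + 585 = 1092

σ(585) = 1092


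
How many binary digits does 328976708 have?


328976708 in base 2 = 10011100110111100100101000100
Number of digits = 29

29 digits (base 2)


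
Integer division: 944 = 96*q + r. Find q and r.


944 = 96 * 9 + 80
Check: 864 + 80 = 944

q = 9, r = 80


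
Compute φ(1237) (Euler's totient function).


1237 = 1237
Prime factors: 1237
φ(1237) = 1237 × (1-1/1237)
= 1237 × 1236/1237 = 1236

φ(1237) = 1236


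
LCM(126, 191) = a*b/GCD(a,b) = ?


GCD(126, 191) = 1
LCM = 126*191/1 = 24066/1 = 24066

LCM = 24066


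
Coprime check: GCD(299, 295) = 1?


Euclidean algorithm:
299 = 1 * 295 + 4
295 = 73 * 4 + 3
4 = 1 * 3 + 1
3 = 3 * 1 + 0
GCD(299, 295) = 1

Yes, coprime (GCD = 1)


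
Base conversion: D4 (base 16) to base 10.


D4 (base 16) = 212 (decimal)
212 (decimal) = 212 (base 10)


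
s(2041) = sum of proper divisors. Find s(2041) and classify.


Proper divisors: 1, 13, 157
Sum = 1 + 13 + 157 = 171
171 < 2041 → deficient

s(2041) = 171 (deficient)


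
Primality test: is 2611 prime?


2611 / 7 = 373 (exact division)
2611 is NOT prime.

No, 2611 is not prime


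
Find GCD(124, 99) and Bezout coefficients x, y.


Tabular extended Euclidean (each row: r = 124*s + 99*t):
r=124, s=1, t=0
r=99, s=0, t=1
q=1: r=25, s=1, t=-1   [124*(1) + 99*(-1) = 25]
q=3: r=24, s=-3, t=4   [124*(-3) + 99*(4) = 24]
q=1: r=1, s=4, t=-5   [124*(4) + 99*(-5) = 1]
q=24: r=0, s=-99, t=124   [124*(-99) + 99*(124) = 0]
GCD = 1; from the row with r=1: x=4, y=-5
Check: 124*(4) + 99*(-5) = 496 - 495 = 1

GCD = 1, x = 4, y = -5


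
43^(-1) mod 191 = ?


Use the extended Euclidean algorithm on (191, 43); each row r = 191*s + 43*t:
r=191, s=1, t=0
r=43, s=0, t=1
q=4: r=19, s=1, t=-4   [191*(1) + 43*(-4) = 19]
q=2: r=5, s=-2, t=9   [191*(-2) + 43*(9) = 5]
q=3: r=4, s=7, t=-31   [191*(7) + 43*(-31) = 4]
q=1: r=1, s=-9, t=40   [191*(-9) + 43*(40) = 1]
q=4: r=0, s=43, t=-191   [191*(43) + 43*(-191) = 0]
GCD = 1 with t = 40, so 43*(40) ≡ 1 (mod 191)
Inverse = 40 mod 191 = 40
Check: 43 * 40 = 1720 ≡ 1 (mod 191)

43^(-1) ≡ 40 (mod 191)


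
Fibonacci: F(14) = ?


Sequence: 1, 1, 2, 3, 5, 8, 13, 21, 34, 55, 89, 144, 233, 377
F(14) = 377


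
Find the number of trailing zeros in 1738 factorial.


floor(1738/5) = 347
floor(1738/25) = 69
floor(1738/125) = 13
floor(1738/625) = 2
Total = 431

431 trailing zeros


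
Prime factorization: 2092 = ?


2092 / 2 = 1046
1046 / 2 = 523
523 / 523 = 1
2092 = 2^2 × 523


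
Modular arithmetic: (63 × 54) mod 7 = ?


63 × 54 = 3402
3402 mod 7 = 0


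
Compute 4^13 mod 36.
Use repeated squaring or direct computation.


4^1 mod 36 = 4
4^2 mod 36 = 16
4^3 mod 36 = 28
4^4 mod 36 = 4
4^5 mod 36 = 16
4^6 mod 36 = 28
4^7 mod 36 = 4
4^8 mod 36 = 16
4^9 mod 36 = 28
4^10 mod 36 = 4
4^11 mod 36 = 16
4^12 mod 36 = 28
4^13 mod 36 = 4


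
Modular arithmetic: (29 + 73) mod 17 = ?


29 + 73 = 102
102 mod 17 = 0


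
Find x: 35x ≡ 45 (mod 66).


GCD(35, 66) = 1, unique solution
a^(-1) mod 66 = 17
x = 17 * 45 mod 66 = 39

x ≡ 39 (mod 66)


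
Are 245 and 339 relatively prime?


Euclidean algorithm:
339 = 1 * 245 + 94
245 = 2 * 94 + 57
94 = 1 * 57 + 37
57 = 1 * 37 + 20
37 = 1 * 20 + 17
20 = 1 * 17 + 3
17 = 5 * 3 + 2
3 = 1 * 2 + 1
2 = 2 * 1 + 0
GCD(245, 339) = 1

Yes, coprime (GCD = 1)


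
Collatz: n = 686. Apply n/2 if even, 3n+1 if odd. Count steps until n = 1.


686 → 343 → 1030 → 515 → 1546 → 773 → 2320 → 1160 → 580 → 290 → 145 → 436 → 218 → 109 → 328 → 164 → 82 → 41 → 124 → 62 → 31 → 94 → 47 → 142 → 71 → 214 → 107 → 322 → 161 → 484 → 242 → 121 → 364 → 182 → 91 → 274 → 137 → 412 → 206 → 103 → 310 → 155 → 466 → 233 → 700 → 350 → 175 → 526 → 263 → 790 → 395 → 1186 → 593 → 1780 → 890 → 445 → 1336 → 668 → 334 → 167 → 502 → 251 → 754 → 377 → 1132 → 566 → 283 → 850 → 425 → 1276 → 638 → 319 → 958 → 479 → 1438 → 719 → 2158 → 1079 → 3238 → 1619 → 4858 → 2429 → 7288 → 3644 → 1822 → 911 → 2734 → 1367 → 4102 → 2051 → 6154 → 3077 → 9232 → 4616 → 2308 → 1154 → 577 → 1732 → 866 → 433 → 1300 → 650 → 325 → 976 → 488 → 244 → 122 → 61 → 184 → 92 → 46 → 23 → 70 → 35 → 106 → 53 → 160 → 80 → 40 → 20 → 10 → 5 → 16 → 8 → 4 → 2 → 1
Total steps = 126

126 steps


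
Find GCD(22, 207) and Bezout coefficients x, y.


Tabular extended Euclidean (each row: r = 22*s + 207*t):
r=22, s=1, t=0
r=207, s=0, t=1
q=0: r=22, s=1, t=0   [22*(1) + 207*(0) = 22]
q=9: r=9, s=-9, t=1   [22*(-9) + 207*(1) = 9]
q=2: r=4, s=19, t=-2   [22*(19) + 207*(-2) = 4]
q=2: r=1, s=-47, t=5   [22*(-47) + 207*(5) = 1]
q=4: r=0, s=207, t=-22   [22*(207) + 207*(-22) = 0]
GCD = 1; from the row with r=1: x=-47, y=5
Check: 22*(-47) + 207*(5) = -1034 + 1035 = 1

GCD = 1, x = -47, y = 5


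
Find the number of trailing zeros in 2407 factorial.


floor(2407/5) = 481
floor(2407/25) = 96
floor(2407/125) = 19
floor(2407/625) = 3
Total = 599

599 trailing zeros


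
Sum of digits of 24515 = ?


2 + 4 + 5 + 1 + 5 = 17


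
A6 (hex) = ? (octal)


A6 (base 16) = 166 (decimal)
166 (decimal) = 246 (base 8)


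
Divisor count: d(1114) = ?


1114 = 2^1 × 557^1
d(1114) = (1+1) × (1+1) = 4

4 divisors


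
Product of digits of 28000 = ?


2 × 8 × 0 × 0 × 0 = 0


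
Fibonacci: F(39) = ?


Sequence: 1, 1, 2, 3, 5, 8, 13, 21, 34, 55, 89, 144, 233, 377, 610, 987, 1597, 2584, 4181, 6765, 10946, 17711, 28657, 46368, 75025, 121393, 196418, 317811, 514229, 832040, 1346269, 2178309, 3524578, 5702887, 9227465, 14930352, 24157817, 39088169, 63245986
F(39) = 63245986


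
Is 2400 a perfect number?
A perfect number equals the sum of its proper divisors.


Proper divisors of 2400: 1, 2, 3, 4, 5, 6, 8, 10, 12, 15, 16, 20, 24, 25, 30, 32, 40, 48, 50, 60, 75, 80, 96, 100, 120, 150, 160, 200, 240, 300, 400, 480, 600, 800, 1200
Sum = 1 + 2 + 3 + 4 + 5 + 6 + 8 + 10 + 12 + 15 + 16 + 20 + 24 + 25 + 30 + 32 + 40 + 48 + 50 + 60 + 75 + 80 + 96 + 100 + 120 + 150 + 160 + 200 + 240 + 300 + 400 + 480 + 600 + 800 + 1200 = 5412

No, 2400 is not perfect (5412 ≠ 2400)


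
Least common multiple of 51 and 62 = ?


GCD(51, 62) = 1
LCM = 51*62/1 = 3162/1 = 3162

LCM = 3162


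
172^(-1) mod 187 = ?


Use the extended Euclidean algorithm on (187, 172); each row r = 187*s + 172*t:
r=187, s=1, t=0
r=172, s=0, t=1
q=1: r=15, s=1, t=-1   [187*(1) + 172*(-1) = 15]
q=11: r=7, s=-11, t=12   [187*(-11) + 172*(12) = 7]
q=2: r=1, s=23, t=-25   [187*(23) + 172*(-25) = 1]
q=7: r=0, s=-172, t=187   [187*(-172) + 172*(187) = 0]
GCD = 1 with t = -25, so 172*(-25) ≡ 1 (mod 187)
Inverse = -25 mod 187 = 162
Check: 172 * 162 = 27864 ≡ 1 (mod 187)

172^(-1) ≡ 162 (mod 187)


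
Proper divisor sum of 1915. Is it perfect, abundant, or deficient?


Proper divisors: 1, 5, 383
Sum = 1 + 5 + 383 = 389
389 < 1915 → deficient

s(1915) = 389 (deficient)


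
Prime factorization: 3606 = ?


3606 / 2 = 1803
1803 / 3 = 601
601 / 601 = 1
3606 = 2 × 3 × 601


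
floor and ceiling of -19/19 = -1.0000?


-19/19 = -1.0000
floor = -1
ceil = -1

floor = -1, ceil = -1


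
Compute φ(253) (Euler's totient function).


253 = 11 × 23
Prime factors: 11, 23
φ(253) = 253 × (1-1/11) × (1-1/23)
= 253 × 10/11 × 22/23 = 220

φ(253) = 220


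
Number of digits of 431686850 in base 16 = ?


431686850 in base 16 = 19BB04C2
Number of digits = 8

8 digits (base 16)


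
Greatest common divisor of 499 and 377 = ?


499 = 1 * 377 + 122
377 = 3 * 122 + 11
122 = 11 * 11 + 1
11 = 11 * 1 + 0
GCD = 1


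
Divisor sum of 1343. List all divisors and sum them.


Divisors of 1343: 1, 17, 79, 1343
Sum = 1 + 17 + 79 + 1343 = 1440

σ(1343) = 1440


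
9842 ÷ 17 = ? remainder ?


9842 = 17 * 578 + 16
Check: 9826 + 16 = 9842

q = 578, r = 16


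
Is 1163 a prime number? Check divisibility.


Check divisors up to sqrt(1163) = 34.1028
No divisors found.
1163 is prime.

Yes, 1163 is prime


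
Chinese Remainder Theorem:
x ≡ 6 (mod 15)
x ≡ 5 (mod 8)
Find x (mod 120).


M = 15*8 = 120
M1 = M/15 = 8, M2 = M/8 = 15
M1^(-1) mod 15 = 2, M2^(-1) mod 8 = 7
x = 6*8*2 + 5*15*7 = 621
621 mod 120 = 21
Check: 21 mod 15 = 6 ✓, 21 mod 8 = 5 ✓

x ≡ 21 (mod 120)


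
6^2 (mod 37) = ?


6^1 mod 37 = 6
6^2 mod 37 = 36


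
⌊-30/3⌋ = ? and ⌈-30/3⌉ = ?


-30/3 = -10.0000
floor = -10
ceil = -10

floor = -10, ceil = -10


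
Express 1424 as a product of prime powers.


1424 / 2 = 712
712 / 2 = 356
356 / 2 = 178
178 / 2 = 89
89 / 89 = 1
1424 = 2^4 × 89


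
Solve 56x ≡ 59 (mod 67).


GCD(56, 67) = 1, unique solution
a^(-1) mod 67 = 6
x = 6 * 59 mod 67 = 19

x ≡ 19 (mod 67)


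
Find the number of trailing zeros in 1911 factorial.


floor(1911/5) = 382
floor(1911/25) = 76
floor(1911/125) = 15
floor(1911/625) = 3
Total = 476

476 trailing zeros


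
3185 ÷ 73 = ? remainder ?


3185 = 73 * 43 + 46
Check: 3139 + 46 = 3185

q = 43, r = 46


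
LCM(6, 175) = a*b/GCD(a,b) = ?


GCD(6, 175) = 1
LCM = 6*175/1 = 1050/1 = 1050

LCM = 1050


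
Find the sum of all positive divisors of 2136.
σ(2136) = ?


Divisors of 2136: 1, 2, 3, 4, 6, 8, 12, 24, 89, 178, 267, 356, 534, 712, 1068, 2136
Sum = 1 + 2 + 3 + 4 + 6 + 8 + 12 + 24 + 89 + 178 + 267 + 356 + 534 + 712 + 1068 + 2136 = 5400

σ(2136) = 5400


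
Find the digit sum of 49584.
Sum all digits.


4 + 9 + 5 + 8 + 4 = 30


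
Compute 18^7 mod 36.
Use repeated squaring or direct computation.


18^1 mod 36 = 18
18^2 mod 36 = 0
18^3 mod 36 = 0
18^4 mod 36 = 0
18^5 mod 36 = 0
18^6 mod 36 = 0
18^7 mod 36 = 0


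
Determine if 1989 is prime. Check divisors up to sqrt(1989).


1989 / 3 = 663 (exact division)
1989 is NOT prime.

No, 1989 is not prime


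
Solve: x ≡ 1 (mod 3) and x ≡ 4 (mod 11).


M = 3*11 = 33
M1 = M/3 = 11, M2 = M/11 = 3
M1^(-1) mod 3 = 2, M2^(-1) mod 11 = 4
x = 1*11*2 + 4*3*4 = 70
70 mod 33 = 4
Check: 4 mod 3 = 1 ✓, 4 mod 11 = 4 ✓

x ≡ 4 (mod 33)


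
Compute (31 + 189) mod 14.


31 + 189 = 220
220 mod 14 = 10


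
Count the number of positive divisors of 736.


736 = 2^5 × 23^1
d(736) = (5+1) × (1+1) = 12

12 divisors


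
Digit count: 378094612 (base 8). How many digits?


378094612 in base 8 = 2642242024
Number of digits = 10

10 digits (base 8)


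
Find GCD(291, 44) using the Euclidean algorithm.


291 = 6 * 44 + 27
44 = 1 * 27 + 17
27 = 1 * 17 + 10
17 = 1 * 10 + 7
10 = 1 * 7 + 3
7 = 2 * 3 + 1
3 = 3 * 1 + 0
GCD = 1


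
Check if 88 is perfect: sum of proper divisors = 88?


Proper divisors of 88: 1, 2, 4, 8, 11, 22, 44
Sum = 1 + 2 + 4 + 8 + 11 + 22 + 44 = 92

No, 88 is not perfect (92 ≠ 88)


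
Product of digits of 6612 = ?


6 × 6 × 1 × 2 = 72


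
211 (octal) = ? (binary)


211 (base 8) = 137 (decimal)
137 (decimal) = 10001001 (base 2)


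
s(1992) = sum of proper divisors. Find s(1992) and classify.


Proper divisors: 1, 2, 3, 4, 6, 8, 12, 24, 83, 166, 249, 332, 498, 664, 996
Sum = 1 + 2 + 3 + 4 + 6 + 8 + 12 + 24 + 83 + 166 + 249 + 332 + 498 + 664 + 996 = 3048
3048 > 1992 → abundant

s(1992) = 3048 (abundant)


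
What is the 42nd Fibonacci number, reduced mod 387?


F(k) mod 387 for k=1..42:
1, 1, 2, 3, 5, 8, 13, 21, 34, 55, 89, 144, 233, 377, 223, 213, 49, 262, 311, 186, 110, 296, 19, 315, 334, 262, 209, 84, 293, 377, 283, 273, 169, 55, 224, 279, 116, 8, 124, 132, 256, 1
F(42) mod 387 = 1


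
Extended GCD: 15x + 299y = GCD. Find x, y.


Tabular extended Euclidean (each row: r = 15*s + 299*t):
r=15, s=1, t=0
r=299, s=0, t=1
q=0: r=15, s=1, t=0   [15*(1) + 299*(0) = 15]
q=19: r=14, s=-19, t=1   [15*(-19) + 299*(1) = 14]
q=1: r=1, s=20, t=-1   [15*(20) + 299*(-1) = 1]
q=14: r=0, s=-299, t=15   [15*(-299) + 299*(15) = 0]
GCD = 1; from the row with r=1: x=20, y=-1
Check: 15*(20) + 299*(-1) = 300 - 299 = 1

GCD = 1, x = 20, y = -1


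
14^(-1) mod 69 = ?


Use the extended Euclidean algorithm on (69, 14); each row r = 69*s + 14*t:
r=69, s=1, t=0
r=14, s=0, t=1
q=4: r=13, s=1, t=-4   [69*(1) + 14*(-4) = 13]
q=1: r=1, s=-1, t=5   [69*(-1) + 14*(5) = 1]
q=13: r=0, s=14, t=-69   [69*(14) + 14*(-69) = 0]
GCD = 1 with t = 5, so 14*(5) ≡ 1 (mod 69)
Inverse = 5 mod 69 = 5
Check: 14 * 5 = 70 ≡ 1 (mod 69)

14^(-1) ≡ 5 (mod 69)


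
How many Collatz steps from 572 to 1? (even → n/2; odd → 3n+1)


572 → 286 → 143 → 430 → 215 → 646 → 323 → 970 → 485 → 1456 → 728 → 364 → 182 → 91 → 274 → 137 → 412 → 206 → 103 → 310 → 155 → 466 → 233 → 700 → 350 → 175 → 526 → 263 → 790 → 395 → 1186 → 593 → 1780 → 890 → 445 → 1336 → 668 → 334 → 167 → 502 → 251 → 754 → 377 → 1132 → 566 → 283 → 850 → 425 → 1276 → 638 → 319 → 958 → 479 → 1438 → 719 → 2158 → 1079 → 3238 → 1619 → 4858 → 2429 → 7288 → 3644 → 1822 → 911 → 2734 → 1367 → 4102 → 2051 → 6154 → 3077 → 9232 → 4616 → 2308 → 1154 → 577 → 1732 → 866 → 433 → 1300 → 650 → 325 → 976 → 488 → 244 → 122 → 61 → 184 → 92 → 46 → 23 → 70 → 35 → 106 → 53 → 160 → 80 → 40 → 20 → 10 → 5 → 16 → 8 → 4 → 2 → 1
Total steps = 105

105 steps


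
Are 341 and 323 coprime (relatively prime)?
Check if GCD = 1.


Euclidean algorithm:
341 = 1 * 323 + 18
323 = 17 * 18 + 17
18 = 1 * 17 + 1
17 = 17 * 1 + 0
GCD(341, 323) = 1

Yes, coprime (GCD = 1)


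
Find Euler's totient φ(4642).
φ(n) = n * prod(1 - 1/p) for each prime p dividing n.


4642 = 2 × 11 × 211
Prime factors: 2, 11, 211
φ(4642) = 4642 × (1-1/2) × (1-1/11) × (1-1/211)
= 4642 × 1/2 × 10/11 × 210/211 = 2100

φ(4642) = 2100


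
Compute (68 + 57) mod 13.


68 + 57 = 125
125 mod 13 = 8


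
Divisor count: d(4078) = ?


4078 = 2^1 × 2039^1
d(4078) = (1+1) × (1+1) = 4

4 divisors


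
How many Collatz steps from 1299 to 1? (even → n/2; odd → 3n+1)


1299 → 3898 → 1949 → 5848 → 2924 → 1462 → 731 → 2194 → 1097 → 3292 → 1646 → 823 → 2470 → 1235 → 3706 → 1853 → 5560 → 2780 → 1390 → 695 → 2086 → 1043 → 3130 → 1565 → 4696 → 2348 → 1174 → 587 → 1762 → 881 → 2644 → 1322 → 661 → 1984 → 992 → 496 → 248 → 124 → 62 → 31 → 94 → 47 → 142 → 71 → 214 → 107 → 322 → 161 → 484 → 242 → 121 → 364 → 182 → 91 → 274 → 137 → 412 → 206 → 103 → 310 → 155 → 466 → 233 → 700 → 350 → 175 → 526 → 263 → 790 → 395 → 1186 → 593 → 1780 → 890 → 445 → 1336 → 668 → 334 → 167 → 502 → 251 → 754 → 377 → 1132 → 566 → 283 → 850 → 425 → 1276 → 638 → 319 → 958 → 479 → 1438 → 719 → 2158 → 1079 → 3238 → 1619 → 4858 → 2429 → 7288 → 3644 → 1822 → 911 → 2734 → 1367 → 4102 → 2051 → 6154 → 3077 → 9232 → 4616 → 2308 → 1154 → 577 → 1732 → 866 → 433 → 1300 → 650 → 325 → 976 → 488 → 244 → 122 → 61 → 184 → 92 → 46 → 23 → 70 → 35 → 106 → 53 → 160 → 80 → 40 → 20 → 10 → 5 → 16 → 8 → 4 → 2 → 1
Total steps = 145

145 steps


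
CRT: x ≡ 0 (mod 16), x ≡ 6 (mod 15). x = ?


M = 16*15 = 240
M1 = M/16 = 15, M2 = M/15 = 16
M1^(-1) mod 16 = 15, M2^(-1) mod 15 = 1
x = 0*15*15 + 6*16*1 = 96
96 mod 240 = 96
Check: 96 mod 16 = 0 ✓, 96 mod 15 = 6 ✓

x ≡ 96 (mod 240)


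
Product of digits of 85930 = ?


8 × 5 × 9 × 3 × 0 = 0


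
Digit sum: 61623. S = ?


6 + 1 + 6 + 2 + 3 = 18


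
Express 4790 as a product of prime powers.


4790 / 2 = 2395
2395 / 5 = 479
479 / 479 = 1
4790 = 2 × 5 × 479


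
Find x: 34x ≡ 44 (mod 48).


GCD(34, 48) = 2 divides 44
Divide: 17x ≡ 22 (mod 24)
x ≡ 14 (mod 24)


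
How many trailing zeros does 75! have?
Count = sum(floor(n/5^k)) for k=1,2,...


floor(75/5) = 15
floor(75/25) = 3
Total = 18

18 trailing zeros


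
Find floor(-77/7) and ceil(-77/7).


-77/7 = -11.0000
floor = -11
ceil = -11

floor = -11, ceil = -11


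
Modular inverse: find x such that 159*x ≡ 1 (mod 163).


Use the extended Euclidean algorithm on (163, 159); each row r = 163*s + 159*t:
r=163, s=1, t=0
r=159, s=0, t=1
q=1: r=4, s=1, t=-1   [163*(1) + 159*(-1) = 4]
q=39: r=3, s=-39, t=40   [163*(-39) + 159*(40) = 3]
q=1: r=1, s=40, t=-41   [163*(40) + 159*(-41) = 1]
q=3: r=0, s=-159, t=163   [163*(-159) + 159*(163) = 0]
GCD = 1 with t = -41, so 159*(-41) ≡ 1 (mod 163)
Inverse = -41 mod 163 = 122
Check: 159 * 122 = 19398 ≡ 1 (mod 163)

159^(-1) ≡ 122 (mod 163)


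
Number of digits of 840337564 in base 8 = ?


840337564 in base 8 = 6205504234
Number of digits = 10

10 digits (base 8)


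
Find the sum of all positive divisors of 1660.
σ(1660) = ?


Divisors of 1660: 1, 2, 4, 5, 10, 20, 83, 166, 332, 415, 830, 1660
Sum = 1 + 2 + 4 + 5 + 10 + 20 + 83 + 166 + 332 + 415 + 830 + 1660 = 3528

σ(1660) = 3528


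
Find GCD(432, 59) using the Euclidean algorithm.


432 = 7 * 59 + 19
59 = 3 * 19 + 2
19 = 9 * 2 + 1
2 = 2 * 1 + 0
GCD = 1


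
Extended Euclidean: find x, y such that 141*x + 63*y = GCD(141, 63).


Tabular extended Euclidean (each row: r = 141*s + 63*t):
r=141, s=1, t=0
r=63, s=0, t=1
q=2: r=15, s=1, t=-2   [141*(1) + 63*(-2) = 15]
q=4: r=3, s=-4, t=9   [141*(-4) + 63*(9) = 3]
q=5: r=0, s=21, t=-47   [141*(21) + 63*(-47) = 0]
GCD = 3; from the row with r=3: x=-4, y=9
Check: 141*(-4) + 63*(9) = -564 + 567 = 3

GCD = 3, x = -4, y = 9


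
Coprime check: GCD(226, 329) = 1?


Euclidean algorithm:
329 = 1 * 226 + 103
226 = 2 * 103 + 20
103 = 5 * 20 + 3
20 = 6 * 3 + 2
3 = 1 * 2 + 1
2 = 2 * 1 + 0
GCD(226, 329) = 1

Yes, coprime (GCD = 1)


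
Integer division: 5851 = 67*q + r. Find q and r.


5851 = 67 * 87 + 22
Check: 5829 + 22 = 5851

q = 87, r = 22


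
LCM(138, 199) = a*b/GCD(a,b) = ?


GCD(138, 199) = 1
LCM = 138*199/1 = 27462/1 = 27462

LCM = 27462


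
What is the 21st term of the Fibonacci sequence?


Sequence: 1, 1, 2, 3, 5, 8, 13, 21, 34, 55, 89, 144, 233, 377, 610, 987, 1597, 2584, 4181, 6765, 10946
F(21) = 10946


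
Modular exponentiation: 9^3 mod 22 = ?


9^1 mod 22 = 9
9^2 mod 22 = 15
9^3 mod 22 = 3


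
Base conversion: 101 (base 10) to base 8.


101 (base 10) = 101 (decimal)
101 (decimal) = 145 (base 8)


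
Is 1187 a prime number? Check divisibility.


Check divisors up to sqrt(1187) = 34.4529
No divisors found.
1187 is prime.

Yes, 1187 is prime


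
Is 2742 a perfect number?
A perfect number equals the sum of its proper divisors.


Proper divisors of 2742: 1, 2, 3, 6, 457, 914, 1371
Sum = 1 + 2 + 3 + 6 + 457 + 914 + 1371 = 2754

No, 2742 is not perfect (2754 ≠ 2742)


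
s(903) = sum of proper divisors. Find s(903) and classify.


Proper divisors: 1, 3, 7, 21, 43, 129, 301
Sum = 1 + 3 + 7 + 21 + 43 + 129 + 301 = 505
505 < 903 → deficient

s(903) = 505 (deficient)


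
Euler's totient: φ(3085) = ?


3085 = 5 × 617
Prime factors: 5, 617
φ(3085) = 3085 × (1-1/5) × (1-1/617)
= 3085 × 4/5 × 616/617 = 2464

φ(3085) = 2464


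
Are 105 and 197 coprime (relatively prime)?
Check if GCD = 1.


Euclidean algorithm:
197 = 1 * 105 + 92
105 = 1 * 92 + 13
92 = 7 * 13 + 1
13 = 13 * 1 + 0
GCD(105, 197) = 1

Yes, coprime (GCD = 1)


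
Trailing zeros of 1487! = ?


floor(1487/5) = 297
floor(1487/25) = 59
floor(1487/125) = 11
floor(1487/625) = 2
Total = 369

369 trailing zeros


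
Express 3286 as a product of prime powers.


3286 / 2 = 1643
1643 / 31 = 53
53 / 53 = 1
3286 = 2 × 31 × 53


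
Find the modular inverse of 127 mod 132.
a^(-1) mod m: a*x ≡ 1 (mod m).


Use the extended Euclidean algorithm on (132, 127); each row r = 132*s + 127*t:
r=132, s=1, t=0
r=127, s=0, t=1
q=1: r=5, s=1, t=-1   [132*(1) + 127*(-1) = 5]
q=25: r=2, s=-25, t=26   [132*(-25) + 127*(26) = 2]
q=2: r=1, s=51, t=-53   [132*(51) + 127*(-53) = 1]
q=2: r=0, s=-127, t=132   [132*(-127) + 127*(132) = 0]
GCD = 1 with t = -53, so 127*(-53) ≡ 1 (mod 132)
Inverse = -53 mod 132 = 79
Check: 127 * 79 = 10033 ≡ 1 (mod 132)

127^(-1) ≡ 79 (mod 132)


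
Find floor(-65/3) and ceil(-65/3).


-65/3 = -21.6667
floor = -22
ceil = -21

floor = -22, ceil = -21


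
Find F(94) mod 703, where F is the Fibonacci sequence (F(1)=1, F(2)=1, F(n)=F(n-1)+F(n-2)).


F(k) mod 703 for k=1..94:
1, 1, 2, 3, 5, 8, 13, 21, 34, 55, 89, 144, 233, 377, 610, 284, 191, 475, 666, 438, 401, 136, 537, 673, 507, 477, 281, 55, 336, 391, 24, 415, 439, 151, 590, 38, 628, 666, 591, 554, 442, 293, 32, 325, 357, 682, 336, 315, 651, 263, 211, 474, 685, 456, 438, 191, 629, 117, 43, 160, 203, 363, 566, 226, 89, 315, 404, 16, 420, 436, 153, 589, 39, 628, 667, 592, 556, 445, 298, 40, 338, 378, 13, 391, 404, 92, 496, 588, 381, 266, 647, 210, 154, 364
F(94) mod 703 = 364


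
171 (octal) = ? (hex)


171 (base 8) = 121 (decimal)
121 (decimal) = 79 (base 16)


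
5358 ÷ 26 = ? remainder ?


5358 = 26 * 206 + 2
Check: 5356 + 2 = 5358

q = 206, r = 2


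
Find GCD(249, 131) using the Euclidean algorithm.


249 = 1 * 131 + 118
131 = 1 * 118 + 13
118 = 9 * 13 + 1
13 = 13 * 1 + 0
GCD = 1


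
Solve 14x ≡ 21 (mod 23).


GCD(14, 23) = 1, unique solution
a^(-1) mod 23 = 5
x = 5 * 21 mod 23 = 13

x ≡ 13 (mod 23)


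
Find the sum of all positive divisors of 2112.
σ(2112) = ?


Divisors of 2112: 1, 2, 3, 4, 6, 8, 11, 12, 16, 22, 24, 32, 33, 44, 48, 64, 66, 88, 96, 132, 176, 192, 264, 352, 528, 704, 1056, 2112
Sum = 1 + 2 + 3 + 4 + 6 + 8 + 11 + 12 + 16 + 22 + 24 + 32 + 33 + 44 + 48 + 64 + 66 + 88 + 96 + 132 + 176 + 192 + 264 + 352 + 528 + 704 + 1056 + 2112 = 6096

σ(2112) = 6096


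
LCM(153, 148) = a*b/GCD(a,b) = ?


GCD(153, 148) = 1
LCM = 153*148/1 = 22644/1 = 22644

LCM = 22644


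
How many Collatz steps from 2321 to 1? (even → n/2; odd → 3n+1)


2321 → 6964 → 3482 → 1741 → 5224 → 2612 → 1306 → 653 → 1960 → 980 → 490 → 245 → 736 → 368 → 184 → 92 → 46 → 23 → 70 → 35 → 106 → 53 → 160 → 80 → 40 → 20 → 10 → 5 → 16 → 8 → 4 → 2 → 1
Total steps = 32

32 steps


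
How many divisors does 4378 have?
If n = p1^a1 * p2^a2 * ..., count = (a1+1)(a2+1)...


4378 = 2^1 × 11^1 × 199^1
d(4378) = (1+1) × (1+1) × (1+1) = 8

8 divisors


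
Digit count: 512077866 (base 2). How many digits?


512077866 in base 2 = 11110100001011011000000101010
Number of digits = 29

29 digits (base 2)


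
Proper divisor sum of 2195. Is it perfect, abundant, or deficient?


Proper divisors: 1, 5, 439
Sum = 1 + 5 + 439 = 445
445 < 2195 → deficient

s(2195) = 445 (deficient)


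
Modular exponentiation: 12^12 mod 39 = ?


12^1 mod 39 = 12
12^2 mod 39 = 27
12^3 mod 39 = 12
12^4 mod 39 = 27
12^5 mod 39 = 12
12^6 mod 39 = 27
12^7 mod 39 = 12
12^8 mod 39 = 27
12^9 mod 39 = 12
12^10 mod 39 = 27
12^11 mod 39 = 12
12^12 mod 39 = 27


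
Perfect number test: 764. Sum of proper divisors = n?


Proper divisors of 764: 1, 2, 4, 191, 382
Sum = 1 + 2 + 4 + 191 + 382 = 580

No, 764 is not perfect (580 ≠ 764)


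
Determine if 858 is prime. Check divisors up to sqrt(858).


858 / 2 = 429 (exact division)
858 is NOT prime.

No, 858 is not prime


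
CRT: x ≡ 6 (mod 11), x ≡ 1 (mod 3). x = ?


M = 11*3 = 33
M1 = M/11 = 3, M2 = M/3 = 11
M1^(-1) mod 11 = 4, M2^(-1) mod 3 = 2
x = 6*3*4 + 1*11*2 = 94
94 mod 33 = 28
Check: 28 mod 11 = 6 ✓, 28 mod 3 = 1 ✓

x ≡ 28 (mod 33)


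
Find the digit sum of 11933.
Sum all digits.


1 + 1 + 9 + 3 + 3 = 17


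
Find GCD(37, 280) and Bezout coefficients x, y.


Tabular extended Euclidean (each row: r = 37*s + 280*t):
r=37, s=1, t=0
r=280, s=0, t=1
q=0: r=37, s=1, t=0   [37*(1) + 280*(0) = 37]
q=7: r=21, s=-7, t=1   [37*(-7) + 280*(1) = 21]
q=1: r=16, s=8, t=-1   [37*(8) + 280*(-1) = 16]
q=1: r=5, s=-15, t=2   [37*(-15) + 280*(2) = 5]
q=3: r=1, s=53, t=-7   [37*(53) + 280*(-7) = 1]
q=5: r=0, s=-280, t=37   [37*(-280) + 280*(37) = 0]
GCD = 1; from the row with r=1: x=53, y=-7
Check: 37*(53) + 280*(-7) = 1961 - 1960 = 1

GCD = 1, x = 53, y = -7


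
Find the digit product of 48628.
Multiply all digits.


4 × 8 × 6 × 2 × 8 = 3072


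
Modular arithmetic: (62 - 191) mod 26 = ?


62 - 191 = -129
-129 mod 26 = 1


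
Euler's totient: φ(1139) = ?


1139 = 17 × 67
Prime factors: 17, 67
φ(1139) = 1139 × (1-1/17) × (1-1/67)
= 1139 × 16/17 × 66/67 = 1056

φ(1139) = 1056


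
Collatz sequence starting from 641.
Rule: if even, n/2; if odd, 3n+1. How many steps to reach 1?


641 → 1924 → 962 → 481 → 1444 → 722 → 361 → 1084 → 542 → 271 → 814 → 407 → 1222 → 611 → 1834 → 917 → 2752 → 1376 → 688 → 344 → 172 → 86 → 43 → 130 → 65 → 196 → 98 → 49 → 148 → 74 → 37 → 112 → 56 → 28 → 14 → 7 → 22 → 11 → 34 → 17 → 52 → 26 → 13 → 40 → 20 → 10 → 5 → 16 → 8 → 4 → 2 → 1
Total steps = 51

51 steps


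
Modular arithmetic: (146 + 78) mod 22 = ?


146 + 78 = 224
224 mod 22 = 4


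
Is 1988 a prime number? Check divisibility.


1988 / 2 = 994 (exact division)
1988 is NOT prime.

No, 1988 is not prime


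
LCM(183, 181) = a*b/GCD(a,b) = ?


GCD(183, 181) = 1
LCM = 183*181/1 = 33123/1 = 33123

LCM = 33123


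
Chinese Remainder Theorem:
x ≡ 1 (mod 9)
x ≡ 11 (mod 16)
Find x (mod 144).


M = 9*16 = 144
M1 = M/9 = 16, M2 = M/16 = 9
M1^(-1) mod 9 = 4, M2^(-1) mod 16 = 9
x = 1*16*4 + 11*9*9 = 955
955 mod 144 = 91
Check: 91 mod 9 = 1 ✓, 91 mod 16 = 11 ✓

x ≡ 91 (mod 144)


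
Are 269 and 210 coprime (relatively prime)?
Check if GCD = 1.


Euclidean algorithm:
269 = 1 * 210 + 59
210 = 3 * 59 + 33
59 = 1 * 33 + 26
33 = 1 * 26 + 7
26 = 3 * 7 + 5
7 = 1 * 5 + 2
5 = 2 * 2 + 1
2 = 2 * 1 + 0
GCD(269, 210) = 1

Yes, coprime (GCD = 1)


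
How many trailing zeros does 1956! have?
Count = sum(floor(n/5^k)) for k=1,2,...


floor(1956/5) = 391
floor(1956/25) = 78
floor(1956/125) = 15
floor(1956/625) = 3
Total = 487

487 trailing zeros


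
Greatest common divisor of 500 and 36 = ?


500 = 13 * 36 + 32
36 = 1 * 32 + 4
32 = 8 * 4 + 0
GCD = 4


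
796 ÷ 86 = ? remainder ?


796 = 86 * 9 + 22
Check: 774 + 22 = 796

q = 9, r = 22


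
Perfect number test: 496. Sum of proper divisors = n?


Proper divisors of 496: 1, 2, 4, 8, 16, 31, 62, 124, 248
Sum = 1 + 2 + 4 + 8 + 16 + 31 + 62 + 124 + 248 = 496

Yes, 496 is perfect (496 = 496)


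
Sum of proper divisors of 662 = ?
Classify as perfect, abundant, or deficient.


Proper divisors: 1, 2, 331
Sum = 1 + 2 + 331 = 334
334 < 662 → deficient

s(662) = 334 (deficient)


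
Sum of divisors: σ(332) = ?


Divisors of 332: 1, 2, 4, 83, 166, 332
Sum = 1 + 2 + 4 + 83 + 166 + 332 = 588

σ(332) = 588


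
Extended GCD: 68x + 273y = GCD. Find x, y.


Tabular extended Euclidean (each row: r = 68*s + 273*t):
r=68, s=1, t=0
r=273, s=0, t=1
q=0: r=68, s=1, t=0   [68*(1) + 273*(0) = 68]
q=4: r=1, s=-4, t=1   [68*(-4) + 273*(1) = 1]
q=68: r=0, s=273, t=-68   [68*(273) + 273*(-68) = 0]
GCD = 1; from the row with r=1: x=-4, y=1
Check: 68*(-4) + 273*(1) = -272 + 273 = 1

GCD = 1, x = -4, y = 1


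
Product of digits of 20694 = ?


2 × 0 × 6 × 9 × 4 = 0


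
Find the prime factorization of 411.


411 / 3 = 137
137 / 137 = 1
411 = 3 × 137


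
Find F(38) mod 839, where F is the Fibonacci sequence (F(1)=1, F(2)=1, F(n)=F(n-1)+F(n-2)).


F(k) mod 839 for k=1..38:
1, 1, 2, 3, 5, 8, 13, 21, 34, 55, 89, 144, 233, 377, 610, 148, 758, 67, 825, 53, 39, 92, 131, 223, 354, 577, 92, 669, 761, 591, 513, 265, 778, 204, 143, 347, 490, 837
F(38) mod 839 = 837


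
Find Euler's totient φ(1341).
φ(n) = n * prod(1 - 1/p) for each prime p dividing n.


1341 = 3^2 × 149
Prime factors: 3, 149
φ(1341) = 1341 × (1-1/3) × (1-1/149)
= 1341 × 2/3 × 148/149 = 888

φ(1341) = 888


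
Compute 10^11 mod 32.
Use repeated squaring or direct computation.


10^1 mod 32 = 10
10^2 mod 32 = 4
10^3 mod 32 = 8
10^4 mod 32 = 16
10^5 mod 32 = 0
10^6 mod 32 = 0
10^7 mod 32 = 0
10^8 mod 32 = 0
10^9 mod 32 = 0
10^10 mod 32 = 0
10^11 mod 32 = 0


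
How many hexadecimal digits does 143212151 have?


143212151 in base 16 = 8893E77
Number of digits = 7

7 digits (base 16)


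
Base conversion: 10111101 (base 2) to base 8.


10111101 (base 2) = 189 (decimal)
189 (decimal) = 275 (base 8)


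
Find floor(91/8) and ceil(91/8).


91/8 = 11.3750
floor = 11
ceil = 12

floor = 11, ceil = 12


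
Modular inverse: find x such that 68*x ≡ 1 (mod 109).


Use the extended Euclidean algorithm on (109, 68); each row r = 109*s + 68*t:
r=109, s=1, t=0
r=68, s=0, t=1
q=1: r=41, s=1, t=-1   [109*(1) + 68*(-1) = 41]
q=1: r=27, s=-1, t=2   [109*(-1) + 68*(2) = 27]
q=1: r=14, s=2, t=-3   [109*(2) + 68*(-3) = 14]
q=1: r=13, s=-3, t=5   [109*(-3) + 68*(5) = 13]
q=1: r=1, s=5, t=-8   [109*(5) + 68*(-8) = 1]
q=13: r=0, s=-68, t=109   [109*(-68) + 68*(109) = 0]
GCD = 1 with t = -8, so 68*(-8) ≡ 1 (mod 109)
Inverse = -8 mod 109 = 101
Check: 68 * 101 = 6868 ≡ 1 (mod 109)

68^(-1) ≡ 101 (mod 109)


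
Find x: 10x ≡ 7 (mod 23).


GCD(10, 23) = 1, unique solution
a^(-1) mod 23 = 7
x = 7 * 7 mod 23 = 3

x ≡ 3 (mod 23)


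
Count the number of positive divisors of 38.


38 = 2^1 × 19^1
d(38) = (1+1) × (1+1) = 4

4 divisors


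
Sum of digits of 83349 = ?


8 + 3 + 3 + 4 + 9 = 27


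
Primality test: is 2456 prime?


2456 / 2 = 1228 (exact division)
2456 is NOT prime.

No, 2456 is not prime


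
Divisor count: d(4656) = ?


4656 = 2^4 × 3^1 × 97^1
d(4656) = (4+1) × (1+1) × (1+1) = 20

20 divisors


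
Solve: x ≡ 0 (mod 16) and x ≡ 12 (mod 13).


M = 16*13 = 208
M1 = M/16 = 13, M2 = M/13 = 16
M1^(-1) mod 16 = 5, M2^(-1) mod 13 = 9
x = 0*13*5 + 12*16*9 = 1728
1728 mod 208 = 64
Check: 64 mod 16 = 0 ✓, 64 mod 13 = 12 ✓

x ≡ 64 (mod 208)


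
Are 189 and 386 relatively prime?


Euclidean algorithm:
386 = 2 * 189 + 8
189 = 23 * 8 + 5
8 = 1 * 5 + 3
5 = 1 * 3 + 2
3 = 1 * 2 + 1
2 = 2 * 1 + 0
GCD(189, 386) = 1

Yes, coprime (GCD = 1)


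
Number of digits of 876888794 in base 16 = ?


876888794 in base 16 = 344442DA
Number of digits = 8

8 digits (base 16)


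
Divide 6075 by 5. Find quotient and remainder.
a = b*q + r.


6075 = 5 * 1215 + 0
Check: 6075 + 0 = 6075

q = 1215, r = 0


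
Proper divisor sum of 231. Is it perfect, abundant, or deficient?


Proper divisors: 1, 3, 7, 11, 21, 33, 77
Sum = 1 + 3 + 7 + 11 + 21 + 33 + 77 = 153
153 < 231 → deficient

s(231) = 153 (deficient)


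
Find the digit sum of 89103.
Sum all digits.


8 + 9 + 1 + 0 + 3 = 21


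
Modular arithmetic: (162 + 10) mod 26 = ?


162 + 10 = 172
172 mod 26 = 16


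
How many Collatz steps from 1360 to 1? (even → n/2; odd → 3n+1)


1360 → 680 → 340 → 170 → 85 → 256 → 128 → 64 → 32 → 16 → 8 → 4 → 2 → 1
Total steps = 13

13 steps


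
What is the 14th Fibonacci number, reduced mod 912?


F(k) mod 912 for k=1..14:
1, 1, 2, 3, 5, 8, 13, 21, 34, 55, 89, 144, 233, 377
F(14) mod 912 = 377


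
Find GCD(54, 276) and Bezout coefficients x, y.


Tabular extended Euclidean (each row: r = 54*s + 276*t):
r=54, s=1, t=0
r=276, s=0, t=1
q=0: r=54, s=1, t=0   [54*(1) + 276*(0) = 54]
q=5: r=6, s=-5, t=1   [54*(-5) + 276*(1) = 6]
q=9: r=0, s=46, t=-9   [54*(46) + 276*(-9) = 0]
GCD = 6; from the row with r=6: x=-5, y=1
Check: 54*(-5) + 276*(1) = -270 + 276 = 6

GCD = 6, x = -5, y = 1


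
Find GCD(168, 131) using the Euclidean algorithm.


168 = 1 * 131 + 37
131 = 3 * 37 + 20
37 = 1 * 20 + 17
20 = 1 * 17 + 3
17 = 5 * 3 + 2
3 = 1 * 2 + 1
2 = 2 * 1 + 0
GCD = 1


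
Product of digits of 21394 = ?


2 × 1 × 3 × 9 × 4 = 216


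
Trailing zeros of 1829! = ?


floor(1829/5) = 365
floor(1829/25) = 73
floor(1829/125) = 14
floor(1829/625) = 2
Total = 454

454 trailing zeros


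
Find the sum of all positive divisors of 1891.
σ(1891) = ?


Divisors of 1891: 1, 31, 61, 1891
Sum = 1 + 31 + 61 + 1891 = 1984

σ(1891) = 1984


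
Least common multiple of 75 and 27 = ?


GCD(75, 27) = 3
LCM = 75*27/3 = 2025/3 = 675

LCM = 675


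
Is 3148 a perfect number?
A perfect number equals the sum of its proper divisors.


Proper divisors of 3148: 1, 2, 4, 787, 1574
Sum = 1 + 2 + 4 + 787 + 1574 = 2368

No, 3148 is not perfect (2368 ≠ 3148)


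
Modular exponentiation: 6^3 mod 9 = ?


6^1 mod 9 = 6
6^2 mod 9 = 0
6^3 mod 9 = 0


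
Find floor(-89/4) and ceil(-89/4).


-89/4 = -22.2500
floor = -23
ceil = -22

floor = -23, ceil = -22


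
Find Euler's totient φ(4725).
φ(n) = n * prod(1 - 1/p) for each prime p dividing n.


4725 = 3^3 × 5^2 × 7
Prime factors: 3, 5, 7
φ(4725) = 4725 × (1-1/3) × (1-1/5) × (1-1/7)
= 4725 × 2/3 × 4/5 × 6/7 = 2160

φ(4725) = 2160


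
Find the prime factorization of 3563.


3563 / 7 = 509
509 / 509 = 1
3563 = 7 × 509


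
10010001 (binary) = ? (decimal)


10010001 (base 2) = 145 (decimal)
145 (decimal) = 145 (base 10)


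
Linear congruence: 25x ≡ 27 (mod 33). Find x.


GCD(25, 33) = 1, unique solution
a^(-1) mod 33 = 4
x = 4 * 27 mod 33 = 9

x ≡ 9 (mod 33)


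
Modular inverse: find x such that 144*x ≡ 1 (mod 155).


Use the extended Euclidean algorithm on (155, 144); each row r = 155*s + 144*t:
r=155, s=1, t=0
r=144, s=0, t=1
q=1: r=11, s=1, t=-1   [155*(1) + 144*(-1) = 11]
q=13: r=1, s=-13, t=14   [155*(-13) + 144*(14) = 1]
q=11: r=0, s=144, t=-155   [155*(144) + 144*(-155) = 0]
GCD = 1 with t = 14, so 144*(14) ≡ 1 (mod 155)
Inverse = 14 mod 155 = 14
Check: 144 * 14 = 2016 ≡ 1 (mod 155)

144^(-1) ≡ 14 (mod 155)


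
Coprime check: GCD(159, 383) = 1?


Euclidean algorithm:
383 = 2 * 159 + 65
159 = 2 * 65 + 29
65 = 2 * 29 + 7
29 = 4 * 7 + 1
7 = 7 * 1 + 0
GCD(159, 383) = 1

Yes, coprime (GCD = 1)


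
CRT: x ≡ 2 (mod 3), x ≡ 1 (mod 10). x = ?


M = 3*10 = 30
M1 = M/3 = 10, M2 = M/10 = 3
M1^(-1) mod 3 = 1, M2^(-1) mod 10 = 7
x = 2*10*1 + 1*3*7 = 41
41 mod 30 = 11
Check: 11 mod 3 = 2 ✓, 11 mod 10 = 1 ✓

x ≡ 11 (mod 30)


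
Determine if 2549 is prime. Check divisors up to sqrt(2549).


Check divisors up to sqrt(2549) = 50.4876
No divisors found.
2549 is prime.

Yes, 2549 is prime


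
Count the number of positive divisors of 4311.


4311 = 3^2 × 479^1
d(4311) = (2+1) × (1+1) = 6

6 divisors


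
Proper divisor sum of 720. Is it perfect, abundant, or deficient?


Proper divisors: 1, 2, 3, 4, 5, 6, 8, 9, 10, 12, 15, 16, 18, 20, 24, 30, 36, 40, 45, 48, 60, 72, 80, 90, 120, 144, 180, 240, 360
Sum = 1 + 2 + 3 + 4 + 5 + 6 + 8 + 9 + 10 + 12 + 15 + 16 + 18 + 20 + 24 + 30 + 36 + 40 + 45 + 48 + 60 + 72 + 80 + 90 + 120 + 144 + 180 + 240 + 360 = 1698
1698 > 720 → abundant

s(720) = 1698 (abundant)


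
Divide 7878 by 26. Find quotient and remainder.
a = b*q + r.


7878 = 26 * 303 + 0
Check: 7878 + 0 = 7878

q = 303, r = 0


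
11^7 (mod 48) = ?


11^1 mod 48 = 11
11^2 mod 48 = 25
11^3 mod 48 = 35
11^4 mod 48 = 1
11^5 mod 48 = 11
11^6 mod 48 = 25
11^7 mod 48 = 35


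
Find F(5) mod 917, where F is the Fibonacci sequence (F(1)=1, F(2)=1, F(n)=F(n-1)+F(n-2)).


F(k) mod 917 for k=1..5:
1, 1, 2, 3, 5
F(5) mod 917 = 5


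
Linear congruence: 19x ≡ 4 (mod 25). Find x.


GCD(19, 25) = 1, unique solution
a^(-1) mod 25 = 4
x = 4 * 4 mod 25 = 16

x ≡ 16 (mod 25)


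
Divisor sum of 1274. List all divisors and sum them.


Divisors of 1274: 1, 2, 7, 13, 14, 26, 49, 91, 98, 182, 637, 1274
Sum = 1 + 2 + 7 + 13 + 14 + 26 + 49 + 91 + 98 + 182 + 637 + 1274 = 2394

σ(1274) = 2394


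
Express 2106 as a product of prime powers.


2106 / 2 = 1053
1053 / 3 = 351
351 / 3 = 117
117 / 3 = 39
39 / 3 = 13
13 / 13 = 1
2106 = 2 × 3^4 × 13


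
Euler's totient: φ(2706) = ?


2706 = 2 × 3 × 11 × 41
Prime factors: 2, 3, 11, 41
φ(2706) = 2706 × (1-1/2) × (1-1/3) × (1-1/11) × (1-1/41)
= 2706 × 1/2 × 2/3 × 10/11 × 40/41 = 800

φ(2706) = 800


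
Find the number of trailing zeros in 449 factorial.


floor(449/5) = 89
floor(449/25) = 17
floor(449/125) = 3
Total = 109

109 trailing zeros


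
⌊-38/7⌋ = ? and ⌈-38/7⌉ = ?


-38/7 = -5.4286
floor = -6
ceil = -5

floor = -6, ceil = -5


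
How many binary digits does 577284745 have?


577284745 in base 2 = 100010011010001010101010001001
Number of digits = 30

30 digits (base 2)


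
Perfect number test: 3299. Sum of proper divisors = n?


Proper divisors of 3299: 1
Sum = 1 = 1

No, 3299 is not perfect (1 ≠ 3299)


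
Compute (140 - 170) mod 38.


140 - 170 = -30
-30 mod 38 = 8


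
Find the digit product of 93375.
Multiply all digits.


9 × 3 × 3 × 7 × 5 = 2835


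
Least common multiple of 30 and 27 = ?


GCD(30, 27) = 3
LCM = 30*27/3 = 810/3 = 270

LCM = 270


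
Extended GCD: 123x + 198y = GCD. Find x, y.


Tabular extended Euclidean (each row: r = 123*s + 198*t):
r=123, s=1, t=0
r=198, s=0, t=1
q=0: r=123, s=1, t=0   [123*(1) + 198*(0) = 123]
q=1: r=75, s=-1, t=1   [123*(-1) + 198*(1) = 75]
q=1: r=48, s=2, t=-1   [123*(2) + 198*(-1) = 48]
q=1: r=27, s=-3, t=2   [123*(-3) + 198*(2) = 27]
q=1: r=21, s=5, t=-3   [123*(5) + 198*(-3) = 21]
q=1: r=6, s=-8, t=5   [123*(-8) + 198*(5) = 6]
q=3: r=3, s=29, t=-18   [123*(29) + 198*(-18) = 3]
q=2: r=0, s=-66, t=41   [123*(-66) + 198*(41) = 0]
GCD = 3; from the row with r=3: x=29, y=-18
Check: 123*(29) + 198*(-18) = 3567 - 3564 = 3

GCD = 3, x = 29, y = -18


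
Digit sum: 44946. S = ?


4 + 4 + 9 + 4 + 6 = 27


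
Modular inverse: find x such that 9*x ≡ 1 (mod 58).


Use the extended Euclidean algorithm on (58, 9); each row r = 58*s + 9*t:
r=58, s=1, t=0
r=9, s=0, t=1
q=6: r=4, s=1, t=-6   [58*(1) + 9*(-6) = 4]
q=2: r=1, s=-2, t=13   [58*(-2) + 9*(13) = 1]
q=4: r=0, s=9, t=-58   [58*(9) + 9*(-58) = 0]
GCD = 1 with t = 13, so 9*(13) ≡ 1 (mod 58)
Inverse = 13 mod 58 = 13
Check: 9 * 13 = 117 ≡ 1 (mod 58)

9^(-1) ≡ 13 (mod 58)
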